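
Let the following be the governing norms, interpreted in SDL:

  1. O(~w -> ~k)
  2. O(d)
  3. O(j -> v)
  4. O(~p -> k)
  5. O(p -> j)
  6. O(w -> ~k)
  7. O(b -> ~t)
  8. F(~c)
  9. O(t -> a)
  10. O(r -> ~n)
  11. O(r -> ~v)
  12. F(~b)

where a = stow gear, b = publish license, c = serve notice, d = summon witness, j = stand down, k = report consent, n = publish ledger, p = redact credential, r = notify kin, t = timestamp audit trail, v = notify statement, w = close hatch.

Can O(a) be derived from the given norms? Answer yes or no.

Premise 9 is O(t -> a), but O(t) is not derivable from the premises, so it does not yield O(a).
No other premise forces O(a). An ideal world satisfying every premise can still have a false, so O(a) is not derivable.

No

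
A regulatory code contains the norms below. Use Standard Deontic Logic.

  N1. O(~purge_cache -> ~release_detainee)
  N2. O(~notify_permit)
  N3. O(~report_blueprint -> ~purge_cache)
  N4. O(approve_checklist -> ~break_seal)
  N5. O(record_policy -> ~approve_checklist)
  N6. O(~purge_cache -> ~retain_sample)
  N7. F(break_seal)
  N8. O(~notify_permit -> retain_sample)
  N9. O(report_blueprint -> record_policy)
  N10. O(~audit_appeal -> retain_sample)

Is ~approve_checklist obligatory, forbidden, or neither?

From premise 2 we have O(~notify_permit).
Applying K to premise 8 (O(~notify_permit -> retain_sample)) and O(~notify_permit) yields O(retain_sample).
Premise 6, O(~purge_cache -> ~retain_sample), contraposes to O(retain_sample -> purge_cache); with O(retain_sample) we get O(purge_cache).
Premise 3, O(~report_blueprint -> ~purge_cache), contraposes to O(purge_cache -> report_blueprint); with O(purge_cache) we get O(report_blueprint).
Premise 9 is O(report_blueprint -> record_policy); since O(report_blueprint), deontic closure gives O(record_policy).
From O(record_policy) and premise 5, O(record_policy -> ~approve_checklist), we obtain O(~approve_checklist).
Premises 1, 4, 7, 10 do not contribute to this derivation.
Hence ~approve_checklist is obligatory.

Obligatory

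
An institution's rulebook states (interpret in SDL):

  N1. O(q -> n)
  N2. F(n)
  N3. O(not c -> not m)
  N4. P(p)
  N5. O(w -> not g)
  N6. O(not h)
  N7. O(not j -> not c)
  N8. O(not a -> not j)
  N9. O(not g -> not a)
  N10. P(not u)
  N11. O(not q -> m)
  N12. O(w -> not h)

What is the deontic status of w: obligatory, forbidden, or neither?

F(n) at premise 2 means O(not n).
The contrapositive of premise 1 (O(q -> n)) is O(not n -> not q), and O(not n) is already established, so O(not q).
With premise 11, O(not q -> m), the K-axiom yields O(m).
The contrapositive of premise 3 (O(not c -> not m)) is O(m -> c), and O(m) is already established, so O(c).
Premise 7 is O(not j -> not c); contrapositively O(c -> j). Since O(c) holds, K gives O(j).
Premise 8, O(not a -> not j), contraposes to O(j -> a); with O(j) we get O(a).
Premise 9 is O(not g -> not a); contrapositively O(a -> g). Since O(a) holds, K gives O(g).
The contrapositive of premise 5 (O(w -> not g)) is O(g -> not w), and O(g) is already established, so O(not w).
Premises 4, 6, 10, 12 do not contribute to this derivation.
Thus O(not w), which is F(w): w is forbidden.

Forbidden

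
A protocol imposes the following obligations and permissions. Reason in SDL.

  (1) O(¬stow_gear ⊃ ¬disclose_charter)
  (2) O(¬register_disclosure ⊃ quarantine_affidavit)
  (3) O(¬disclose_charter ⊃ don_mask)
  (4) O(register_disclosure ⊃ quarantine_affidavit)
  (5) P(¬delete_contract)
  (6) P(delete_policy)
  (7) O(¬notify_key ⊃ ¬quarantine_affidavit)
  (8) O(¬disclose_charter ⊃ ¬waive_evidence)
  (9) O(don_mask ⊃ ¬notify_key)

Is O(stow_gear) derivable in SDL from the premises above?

Premises 4 and 2 are O(register_disclosure ⊃ quarantine_affidavit) and O(¬register_disclosure ⊃ quarantine_affidavit); every ideal world satisfies register_disclosure or ¬register_disclosure, so in either case quarantine_affidavit holds — hence O(quarantine_affidavit).
Premise 7, O(¬notify_key ⊃ ¬quarantine_affidavit), contraposes to O(quarantine_affidavit ⊃ notify_key); with O(quarantine_affidavit) we get O(notify_key).
Premise 9, O(don_mask ⊃ ¬notify_key), contraposes to O(notify_key ⊃ ¬don_mask); with O(notify_key) we get O(¬don_mask).
Premise 3, O(¬disclose_charter ⊃ don_mask), contraposes to O(¬don_mask ⊃ disclose_charter); with O(¬don_mask) we get O(disclose_charter).
Premise 1 is O(¬stow_gear ⊃ ¬disclose_charter); contrapositively O(disclose_charter ⊃ stow_gear). Since O(disclose_charter) holds, K gives O(stow_gear).
Premises 5, 6, 8 do not contribute to this derivation.
So O(stow_gear) follows.

Yes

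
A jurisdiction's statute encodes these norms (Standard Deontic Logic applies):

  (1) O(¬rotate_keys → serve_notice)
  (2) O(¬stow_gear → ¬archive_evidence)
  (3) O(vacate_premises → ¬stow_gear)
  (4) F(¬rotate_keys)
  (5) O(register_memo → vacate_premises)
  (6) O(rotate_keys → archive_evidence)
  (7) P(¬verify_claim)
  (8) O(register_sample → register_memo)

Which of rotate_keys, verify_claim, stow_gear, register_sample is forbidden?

register_sample

Premise 4 is F(¬rotate_keys), i.e. O(rotate_keys).
With premise 6, O(rotate_keys → archive_evidence), the K-axiom yields O(archive_evidence).
The contrapositive of premise 2 (O(¬stow_gear → ¬archive_evidence)) is O(archive_evidence → stow_gear), and O(archive_evidence) is already established, so O(stow_gear).
The contrapositive of premise 3 (O(vacate_premises → ¬stow_gear)) is O(stow_gear → ¬vacate_premises), and O(stow_gear) is already established, so O(¬vacate_premises).
The contrapositive of premise 5 (O(register_memo → vacate_premises)) is O(¬vacate_premises → ¬register_memo), and O(¬vacate_premises) is already established, so O(¬register_memo).
Premise 8 is O(register_sample → register_memo); contrapositively O(¬register_memo → ¬register_sample). Since O(¬register_memo) holds, K gives O(¬register_sample).
So O(¬register_sample) holds, i.e. register_sample is forbidden. None of the other listed options is forbidden under the premises.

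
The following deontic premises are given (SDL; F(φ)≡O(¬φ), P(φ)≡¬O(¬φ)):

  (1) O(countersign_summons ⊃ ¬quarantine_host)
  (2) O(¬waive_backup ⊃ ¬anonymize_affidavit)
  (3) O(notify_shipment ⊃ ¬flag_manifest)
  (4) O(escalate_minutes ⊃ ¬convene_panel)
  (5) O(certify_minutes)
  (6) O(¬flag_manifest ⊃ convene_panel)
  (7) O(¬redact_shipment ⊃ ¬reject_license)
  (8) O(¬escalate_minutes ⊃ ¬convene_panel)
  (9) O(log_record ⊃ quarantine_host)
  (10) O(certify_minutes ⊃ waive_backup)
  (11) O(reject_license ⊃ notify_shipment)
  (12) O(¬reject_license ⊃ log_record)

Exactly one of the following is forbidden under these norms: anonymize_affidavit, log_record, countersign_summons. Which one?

Premises 8 and 4 cover both cases: O(¬escalate_minutes ⊃ ¬convene_panel) and O(escalate_minutes ⊃ ¬convene_panel). Since ¬escalate_minutes ∨ escalate_minutes is a tautology, O(¬convene_panel) follows.
The contrapositive of premise 6 (O(¬flag_manifest ⊃ convene_panel)) is O(¬convene_panel ⊃ flag_manifest), and O(¬convene_panel) is already established, so O(flag_manifest).
Premise 3 is O(notify_shipment ⊃ ¬flag_manifest); contrapositively O(flag_manifest ⊃ ¬notify_shipment). Since O(flag_manifest) holds, K gives O(¬notify_shipment).
Premise 11 is O(reject_license ⊃ notify_shipment); contrapositively O(¬notify_shipment ⊃ ¬reject_license). Since O(¬notify_shipment) holds, K gives O(¬reject_license).
Premise 12 is O(¬reject_license ⊃ log_record); since O(¬reject_license), deontic closure gives O(log_record).
Applying K to premise 9 (O(log_record ⊃ quarantine_host)) and O(log_record) yields O(quarantine_host).
Premise 1, O(countersign_summons ⊃ ¬quarantine_host), contraposes to O(quarantine_host ⊃ ¬countersign_summons); with O(quarantine_host) we get O(¬countersign_summons).
So O(¬countersign_summons) holds, i.e. countersign_summons is forbidden. None of the other listed options is forbidden under the premises.

countersign_summons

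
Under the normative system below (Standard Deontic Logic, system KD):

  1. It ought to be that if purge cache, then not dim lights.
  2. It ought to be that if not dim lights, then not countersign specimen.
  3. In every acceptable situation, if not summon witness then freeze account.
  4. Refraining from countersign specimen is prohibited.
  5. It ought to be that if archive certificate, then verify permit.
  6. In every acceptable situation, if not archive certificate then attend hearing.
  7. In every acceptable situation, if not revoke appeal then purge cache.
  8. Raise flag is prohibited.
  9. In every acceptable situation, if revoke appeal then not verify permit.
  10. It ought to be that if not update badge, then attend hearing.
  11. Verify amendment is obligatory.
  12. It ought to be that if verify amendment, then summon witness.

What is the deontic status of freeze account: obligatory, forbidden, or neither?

Neither

Premise 3 is O(¬summon_witness → freeze_account), but O(¬summon_witness) is not derivable from the premises, so it does not yield O(freeze_account).
No premise or chain of K-axiom applications forces O(freeze_account), and none forces O(¬freeze_account). So freeze_account is neither obligatory nor forbidden under these norms.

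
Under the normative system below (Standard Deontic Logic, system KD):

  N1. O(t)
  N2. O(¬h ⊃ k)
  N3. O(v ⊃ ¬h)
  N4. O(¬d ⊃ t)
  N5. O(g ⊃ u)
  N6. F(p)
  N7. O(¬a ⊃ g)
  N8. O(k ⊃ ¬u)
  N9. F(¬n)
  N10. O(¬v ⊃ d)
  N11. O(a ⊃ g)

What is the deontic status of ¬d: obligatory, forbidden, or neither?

Premises 7 and 11 are O(¬a ⊃ g) and O(a ⊃ g); every ideal world satisfies ¬a or a, so in either case g holds — hence O(g).
From O(g) and premise 5, O(g ⊃ u), we obtain O(u).
The contrapositive of premise 8 (O(k ⊃ ¬u)) is O(u ⊃ ¬k), and O(u) is already established, so O(¬k).
The contrapositive of premise 2 (O(¬h ⊃ k)) is O(¬k ⊃ h), and O(¬k) is already established, so O(h).
The contrapositive of premise 3 (O(v ⊃ ¬h)) is O(h ⊃ ¬v), and O(h) is already established, so O(¬v).
Applying K to premise 10 (O(¬v ⊃ d)) and O(¬v) yields O(d).
Premises 1, 4, 6, 9 do not contribute to this derivation.
Thus O(d), which is F(¬d): ¬d is forbidden.

Forbidden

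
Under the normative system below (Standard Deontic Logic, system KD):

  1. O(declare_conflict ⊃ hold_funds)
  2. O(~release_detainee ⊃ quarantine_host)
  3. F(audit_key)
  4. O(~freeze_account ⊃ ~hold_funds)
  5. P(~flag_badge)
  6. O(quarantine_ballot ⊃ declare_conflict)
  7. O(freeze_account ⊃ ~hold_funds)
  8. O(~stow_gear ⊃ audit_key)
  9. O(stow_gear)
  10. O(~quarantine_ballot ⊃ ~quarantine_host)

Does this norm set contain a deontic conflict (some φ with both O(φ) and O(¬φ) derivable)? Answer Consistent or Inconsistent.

Consistent

Premise 8 is O(~stow_gear ⊃ audit_key), but O(~stow_gear) is not derivable from the premises, so it does not yield O(audit_key).
So O(audit_key) is not derivable, and the apparent clash with O(~audit_key) does not arise.
A world satisfying every obligation exists (e.g. audit_key=false, declare_conflict=false, flag_badge=false, freeze_account=false, hold_funds=false, quarantine_ballot=false, quarantine_host=false, release_detainee=true, stow_gear=true); no atom is both obligatory and forbidden, so the set is consistent.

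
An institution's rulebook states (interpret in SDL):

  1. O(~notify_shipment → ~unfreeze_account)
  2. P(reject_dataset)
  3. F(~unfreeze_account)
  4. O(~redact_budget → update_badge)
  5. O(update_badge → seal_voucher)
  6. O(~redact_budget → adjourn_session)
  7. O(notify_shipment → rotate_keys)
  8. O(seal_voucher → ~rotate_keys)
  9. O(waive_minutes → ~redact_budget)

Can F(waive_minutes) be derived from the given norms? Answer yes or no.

Premise 3 is F(~unfreeze_account), i.e. O(unfreeze_account).
Premise 1, O(~notify_shipment → ~unfreeze_account), contraposes to O(unfreeze_account → notify_shipment); with O(unfreeze_account) we get O(notify_shipment).
With premise 7, O(notify_shipment → rotate_keys), the K-axiom yields O(rotate_keys).
Premise 8, O(seal_voucher → ~rotate_keys), contraposes to O(rotate_keys → ~seal_voucher); with O(rotate_keys) we get O(~seal_voucher).
Premise 5, O(update_badge → seal_voucher), contraposes to O(~seal_voucher → ~update_badge); with O(~seal_voucher) we get O(~update_badge).
The contrapositive of premise 4 (O(~redact_budget → update_badge)) is O(~update_badge → redact_budget), and O(~update_badge) is already established, so O(redact_budget).
The contrapositive of premise 9 (O(waive_minutes → ~redact_budget)) is O(redact_budget → ~waive_minutes), and O(redact_budget) is already established, so O(~waive_minutes).
Premises 2, 6 do not contribute to this derivation.
So O(~waive_minutes) holds, i.e. F(waive_minutes). The claim follows.

Yes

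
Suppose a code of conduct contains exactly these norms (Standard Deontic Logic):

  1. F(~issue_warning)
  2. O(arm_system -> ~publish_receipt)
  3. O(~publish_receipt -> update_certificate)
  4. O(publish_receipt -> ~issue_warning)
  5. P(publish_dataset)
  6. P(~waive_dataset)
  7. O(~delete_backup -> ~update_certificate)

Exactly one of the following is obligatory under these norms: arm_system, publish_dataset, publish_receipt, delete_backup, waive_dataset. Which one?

Premise 1 is F(~issue_warning), i.e. O(issue_warning).
Premise 4 is O(publish_receipt -> ~issue_warning); contrapositively O(issue_warning -> ~publish_receipt). Since O(issue_warning) holds, K gives O(~publish_receipt).
Premise 3 is O(~publish_receipt -> update_certificate); since O(~publish_receipt), deontic closure gives O(update_certificate).
The contrapositive of premise 7 (O(~delete_backup -> ~update_certificate)) is O(update_certificate -> delete_backup), and O(update_certificate) is already established, so O(delete_backup).
So O(delete_backup) holds — delete_backup is obligatory. None of the other listed options is made obligatory by any chain of premises.

delete_backup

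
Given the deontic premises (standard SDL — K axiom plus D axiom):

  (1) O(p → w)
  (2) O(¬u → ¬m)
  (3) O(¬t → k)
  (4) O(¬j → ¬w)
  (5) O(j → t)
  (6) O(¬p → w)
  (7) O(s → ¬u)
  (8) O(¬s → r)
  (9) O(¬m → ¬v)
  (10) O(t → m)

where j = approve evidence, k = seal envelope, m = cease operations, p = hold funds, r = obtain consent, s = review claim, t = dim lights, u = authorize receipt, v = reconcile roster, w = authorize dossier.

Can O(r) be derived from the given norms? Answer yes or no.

By case analysis on p: premise 1 gives O(p → w) and premise 6 gives O(¬p → w), so O(w) either way.
The contrapositive of premise 4 (O(¬j → ¬w)) is O(w → j), and O(w) is already established, so O(j).
Premise 5 is O(j → t); since O(j), deontic closure gives O(t).
Premise 10 is O(t → m); since O(t), deontic closure gives O(m).
The contrapositive of premise 2 (O(¬u → ¬m)) is O(m → u), and O(m) is already established, so O(u).
Premise 7 is O(s → ¬u); contrapositively O(u → ¬s). Since O(u) holds, K gives O(¬s).
Premise 8 is O(¬s → r); since O(¬s), deontic closure gives O(r).
Premises 3, 9 do not contribute to this derivation.
So O(r) follows.

Yes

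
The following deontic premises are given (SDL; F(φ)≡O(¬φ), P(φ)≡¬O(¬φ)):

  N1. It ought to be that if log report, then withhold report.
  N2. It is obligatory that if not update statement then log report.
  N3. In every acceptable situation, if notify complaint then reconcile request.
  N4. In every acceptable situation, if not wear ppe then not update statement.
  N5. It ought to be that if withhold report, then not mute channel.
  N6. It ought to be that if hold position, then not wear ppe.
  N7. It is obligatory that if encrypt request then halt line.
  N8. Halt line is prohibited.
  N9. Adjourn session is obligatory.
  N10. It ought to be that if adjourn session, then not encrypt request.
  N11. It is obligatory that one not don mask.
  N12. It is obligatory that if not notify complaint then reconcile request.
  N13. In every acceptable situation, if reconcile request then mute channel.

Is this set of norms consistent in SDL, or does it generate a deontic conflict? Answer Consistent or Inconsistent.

Consistent

Premise 7 is O(encrypt_request → halt_line), but O(encrypt_request) is not derivable from the premises, so it does not yield O(halt_line).
So O(halt_line) is not derivable, and the apparent clash with O(¬halt_line) does not arise.
A world satisfying every obligation exists (e.g. adjourn_session=true, don_mask=false, encrypt_request=false, halt_line=false, hold_position=false, log_report=false, mute_channel=true, notify_complaint=false, reconcile_request=true, update_statement=true, wear_ppe=true, withhold_report=false); no atom is both obligatory and forbidden, so the set is consistent.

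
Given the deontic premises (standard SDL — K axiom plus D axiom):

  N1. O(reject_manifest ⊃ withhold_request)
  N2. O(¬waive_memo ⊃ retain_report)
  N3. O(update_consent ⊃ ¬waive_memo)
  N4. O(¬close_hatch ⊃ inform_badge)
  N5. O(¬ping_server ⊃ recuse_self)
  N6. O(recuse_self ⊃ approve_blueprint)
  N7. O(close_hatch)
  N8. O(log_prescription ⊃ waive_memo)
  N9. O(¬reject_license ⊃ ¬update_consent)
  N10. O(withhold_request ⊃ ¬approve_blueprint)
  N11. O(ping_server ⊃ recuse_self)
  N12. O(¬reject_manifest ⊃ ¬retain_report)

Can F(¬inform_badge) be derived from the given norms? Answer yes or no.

Premise 4 is O(¬close_hatch ⊃ inform_badge), but O(¬close_hatch) is not derivable from the premises, so it does not yield O(inform_badge).
No other premise forces O(inform_badge). An ideal world satisfying every premise can still have ¬inform_badge true, so F(¬inform_badge) is not derivable.

No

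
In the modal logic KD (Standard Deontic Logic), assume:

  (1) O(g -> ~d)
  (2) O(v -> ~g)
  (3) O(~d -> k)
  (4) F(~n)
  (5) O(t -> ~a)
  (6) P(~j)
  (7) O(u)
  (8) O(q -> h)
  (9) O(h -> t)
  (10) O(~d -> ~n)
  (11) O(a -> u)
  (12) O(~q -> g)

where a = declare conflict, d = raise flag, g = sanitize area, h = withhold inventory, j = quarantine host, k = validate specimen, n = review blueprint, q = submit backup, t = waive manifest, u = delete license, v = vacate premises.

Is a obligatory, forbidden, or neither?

Forbidden

Premise 4 is F(~n), i.e. O(n).
The contrapositive of premise 10 (O(~d -> ~n)) is O(n -> d), and O(n) is already established, so O(d).
The contrapositive of premise 1 (O(g -> ~d)) is O(d -> ~g), and O(d) is already established, so O(~g).
Premise 12, O(~q -> g), contraposes to O(~g -> q); with O(~g) we get O(q).
Premise 8 is O(q -> h); since O(q), deontic closure gives O(h).
Applying K to premise 9 (O(h -> t)) and O(h) yields O(t).
From O(t) and premise 5, O(t -> ~a), we obtain O(~a).
Premises 2, 3, 6, 7, 11 do not contribute to this derivation.
Thus O(~a), which is F(a): a is forbidden.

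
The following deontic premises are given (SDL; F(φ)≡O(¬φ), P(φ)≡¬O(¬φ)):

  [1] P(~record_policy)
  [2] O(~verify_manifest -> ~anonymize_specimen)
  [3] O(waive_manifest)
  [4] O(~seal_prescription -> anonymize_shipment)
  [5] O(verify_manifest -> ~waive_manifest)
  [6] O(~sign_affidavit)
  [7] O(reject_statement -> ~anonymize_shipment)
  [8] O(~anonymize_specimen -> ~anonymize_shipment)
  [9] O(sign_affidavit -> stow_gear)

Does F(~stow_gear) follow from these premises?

Premise 9 is O(sign_affidavit -> stow_gear), but O(sign_affidavit) is not derivable from the premises, so it does not yield O(stow_gear).
No other premise forces O(stow_gear). An ideal world satisfying every premise can still have ~stow_gear true, so F(~stow_gear) is not derivable.

No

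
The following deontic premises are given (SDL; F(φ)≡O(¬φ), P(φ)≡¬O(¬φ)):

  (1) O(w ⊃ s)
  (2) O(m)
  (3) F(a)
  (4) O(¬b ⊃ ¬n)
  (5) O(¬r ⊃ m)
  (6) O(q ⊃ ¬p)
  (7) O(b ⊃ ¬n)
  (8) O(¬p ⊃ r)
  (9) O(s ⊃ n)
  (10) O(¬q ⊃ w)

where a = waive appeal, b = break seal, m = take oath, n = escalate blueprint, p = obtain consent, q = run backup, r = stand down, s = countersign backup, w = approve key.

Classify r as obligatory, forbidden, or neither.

Obligatory

By case analysis on ¬b: premise 4 gives O(¬b ⊃ ¬n) and premise 7 gives O(b ⊃ ¬n), so O(¬n) either way.
Premise 9 is O(s ⊃ n); contrapositively O(¬n ⊃ ¬s). Since O(¬n) holds, K gives O(¬s).
Premise 1, O(w ⊃ s), contraposes to O(¬s ⊃ ¬w); with O(¬s) we get O(¬w).
The contrapositive of premise 10 (O(¬q ⊃ w)) is O(¬w ⊃ q), and O(¬w) is already established, so O(q).
From O(q) and premise 6, O(q ⊃ ¬p), we obtain O(¬p).
With premise 8, O(¬p ⊃ r), the K-axiom yields O(r).
Premises 2, 3, 5 do not contribute to this derivation.
Hence r is obligatory.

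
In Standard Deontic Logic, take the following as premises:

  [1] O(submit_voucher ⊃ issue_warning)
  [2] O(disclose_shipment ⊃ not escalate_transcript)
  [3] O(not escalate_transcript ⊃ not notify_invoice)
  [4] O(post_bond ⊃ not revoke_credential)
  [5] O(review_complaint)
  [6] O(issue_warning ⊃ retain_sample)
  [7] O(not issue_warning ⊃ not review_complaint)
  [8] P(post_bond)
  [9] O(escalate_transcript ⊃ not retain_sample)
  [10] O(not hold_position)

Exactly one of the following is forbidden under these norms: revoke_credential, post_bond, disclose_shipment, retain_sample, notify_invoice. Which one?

notify_invoice

Premise 5 gives O(review_complaint).
The contrapositive of premise 7 (O(not issue_warning ⊃ not review_complaint)) is O(review_complaint ⊃ issue_warning), and O(review_complaint) is already established, so O(issue_warning).
Applying K to premise 6 (O(issue_warning ⊃ retain_sample)) and O(issue_warning) yields O(retain_sample).
Premise 9, O(escalate_transcript ⊃ not retain_sample), contraposes to O(retain_sample ⊃ not escalate_transcript); with O(retain_sample) we get O(not escalate_transcript).
From O(not escalate_transcript) and premise 3, O(not escalate_transcript ⊃ not notify_invoice), we obtain O(not notify_invoice).
So O(not notify_invoice) holds, i.e. notify_invoice is forbidden. None of the other listed options is forbidden under the premises.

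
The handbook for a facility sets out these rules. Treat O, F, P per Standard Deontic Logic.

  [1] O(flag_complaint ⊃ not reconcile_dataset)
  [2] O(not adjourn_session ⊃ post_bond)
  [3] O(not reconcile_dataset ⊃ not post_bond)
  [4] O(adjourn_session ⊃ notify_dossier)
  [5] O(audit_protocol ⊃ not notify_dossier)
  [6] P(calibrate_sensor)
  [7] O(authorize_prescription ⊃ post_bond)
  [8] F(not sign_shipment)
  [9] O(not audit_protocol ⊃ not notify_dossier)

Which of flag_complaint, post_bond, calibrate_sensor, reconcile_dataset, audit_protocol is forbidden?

flag_complaint

Premises 9 and 5 cover both cases: O(not audit_protocol ⊃ not notify_dossier) and O(audit_protocol ⊃ not notify_dossier). Since not audit_protocol ∨ audit_protocol is a tautology, O(not notify_dossier) follows.
The contrapositive of premise 4 (O(adjourn_session ⊃ notify_dossier)) is O(not notify_dossier ⊃ not adjourn_session), and O(not notify_dossier) is already established, so O(not adjourn_session).
Premise 2 is O(not adjourn_session ⊃ post_bond); since O(not adjourn_session), deontic closure gives O(post_bond).
The contrapositive of premise 3 (O(not reconcile_dataset ⊃ not post_bond)) is O(post_bond ⊃ reconcile_dataset), and O(post_bond) is already established, so O(reconcile_dataset).
Premise 1, O(flag_complaint ⊃ not reconcile_dataset), contraposes to O(reconcile_dataset ⊃ not flag_complaint); with O(reconcile_dataset) we get O(not flag_complaint).
So O(not flag_complaint) holds, i.e. flag_complaint is forbidden. None of the other listed options is forbidden under the premises.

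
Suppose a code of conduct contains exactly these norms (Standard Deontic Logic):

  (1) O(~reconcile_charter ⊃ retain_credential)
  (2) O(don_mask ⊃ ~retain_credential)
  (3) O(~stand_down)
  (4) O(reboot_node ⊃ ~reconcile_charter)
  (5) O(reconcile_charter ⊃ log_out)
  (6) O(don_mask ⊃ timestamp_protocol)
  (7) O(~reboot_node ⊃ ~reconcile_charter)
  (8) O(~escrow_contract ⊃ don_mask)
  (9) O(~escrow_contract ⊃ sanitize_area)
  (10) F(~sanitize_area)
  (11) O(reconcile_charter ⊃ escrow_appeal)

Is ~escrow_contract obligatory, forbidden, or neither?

Forbidden

Premises 7 and 4 are O(~reboot_node ⊃ ~reconcile_charter) and O(reboot_node ⊃ ~reconcile_charter); every ideal world satisfies ~reboot_node or reboot_node, so in either case ~reconcile_charter holds — hence O(~reconcile_charter).
From O(~reconcile_charter) and premise 1, O(~reconcile_charter ⊃ retain_credential), we obtain O(retain_credential).
Premise 2 is O(don_mask ⊃ ~retain_credential); contrapositively O(retain_credential ⊃ ~don_mask). Since O(retain_credential) holds, K gives O(~don_mask).
Premise 8 is O(~escrow_contract ⊃ don_mask); contrapositively O(~don_mask ⊃ escrow_contract). Since O(~don_mask) holds, K gives O(escrow_contract).
Premises 3, 5, 6, 9, 10, 11 do not contribute to this derivation.
Thus O(escrow_contract), which is F(~escrow_contract): ~escrow_contract is forbidden.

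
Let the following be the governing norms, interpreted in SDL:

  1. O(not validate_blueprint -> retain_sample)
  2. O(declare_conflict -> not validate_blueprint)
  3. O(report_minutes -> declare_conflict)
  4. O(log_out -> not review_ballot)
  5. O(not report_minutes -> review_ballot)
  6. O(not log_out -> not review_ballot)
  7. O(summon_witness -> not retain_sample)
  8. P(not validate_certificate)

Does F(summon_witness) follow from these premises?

Yes

Premises 6 and 4 are O(not log_out -> not review_ballot) and O(log_out -> not review_ballot); every ideal world satisfies not log_out or log_out, so in either case not review_ballot holds — hence O(not review_ballot).
The contrapositive of premise 5 (O(not report_minutes -> review_ballot)) is O(not review_ballot -> report_minutes), and O(not review_ballot) is already established, so O(report_minutes).
From O(report_minutes) and premise 3, O(report_minutes -> declare_conflict), we obtain O(declare_conflict).
Applying K to premise 2 (O(declare_conflict -> not validate_blueprint)) and O(declare_conflict) yields O(not validate_blueprint).
Premise 1 is O(not validate_blueprint -> retain_sample); since O(not validate_blueprint), deontic closure gives O(retain_sample).
The contrapositive of premise 7 (O(summon_witness -> not retain_sample)) is O(retain_sample -> not summon_witness), and O(retain_sample) is already established, so O(not summon_witness).
Premise 8 does not contribute to this derivation.
So O(not summon_witness) holds, i.e. F(summon_witness). The claim follows.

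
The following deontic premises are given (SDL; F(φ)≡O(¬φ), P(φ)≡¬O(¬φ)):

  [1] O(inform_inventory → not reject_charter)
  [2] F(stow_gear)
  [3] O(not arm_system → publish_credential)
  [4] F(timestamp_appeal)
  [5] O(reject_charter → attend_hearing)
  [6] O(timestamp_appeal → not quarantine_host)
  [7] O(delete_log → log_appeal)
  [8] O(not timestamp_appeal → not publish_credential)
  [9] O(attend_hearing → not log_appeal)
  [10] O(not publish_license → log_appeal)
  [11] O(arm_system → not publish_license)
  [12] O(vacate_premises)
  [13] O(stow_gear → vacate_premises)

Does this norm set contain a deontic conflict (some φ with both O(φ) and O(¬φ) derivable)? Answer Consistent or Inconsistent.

Consistent

Premise 13 is O(stow_gear → vacate_premises); even if O(vacate_premises) held, inferring O(stow_gear) would be affirming the consequent — invalid.
So O(stow_gear) is not derivable, and the apparent clash with O(not stow_gear) does not arise.
A world satisfying every obligation exists (e.g. arm_system=true, attend_hearing=false, delete_log=false, inform_inventory=false, log_appeal=true, publish_credential=false, publish_license=false, quarantine_host=false, reject_charter=false, stow_gear=false, timestamp_appeal=false, vacate_premises=true); no atom is both obligatory and forbidden, so the set is consistent.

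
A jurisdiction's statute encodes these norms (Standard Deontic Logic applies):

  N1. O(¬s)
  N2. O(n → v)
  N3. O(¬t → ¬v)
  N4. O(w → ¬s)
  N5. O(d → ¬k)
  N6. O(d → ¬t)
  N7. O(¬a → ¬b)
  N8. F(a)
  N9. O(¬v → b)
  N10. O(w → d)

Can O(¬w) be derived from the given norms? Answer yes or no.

Yes

F(a) at premise 8 means O(¬a).
From O(¬a) and premise 7, O(¬a → ¬b), we obtain O(¬b).
Premise 9 is O(¬v → b); contrapositively O(¬b → v). Since O(¬b) holds, K gives O(v).
Premise 3, O(¬t → ¬v), contraposes to O(v → t); with O(v) we get O(t).
The contrapositive of premise 6 (O(d → ¬t)) is O(t → ¬d), and O(t) is already established, so O(¬d).
Premise 10 is O(w → d); contrapositively O(¬d → ¬w). Since O(¬d) holds, K gives O(¬w).
Premises 1, 2, 4, 5 do not contribute to this derivation.
So O(¬w) follows.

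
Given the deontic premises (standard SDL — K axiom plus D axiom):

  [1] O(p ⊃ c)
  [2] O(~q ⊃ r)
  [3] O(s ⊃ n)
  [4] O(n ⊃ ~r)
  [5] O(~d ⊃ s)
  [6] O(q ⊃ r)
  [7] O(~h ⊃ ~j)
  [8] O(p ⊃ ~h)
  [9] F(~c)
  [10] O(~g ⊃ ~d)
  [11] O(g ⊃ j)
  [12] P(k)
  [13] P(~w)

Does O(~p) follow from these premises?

Premises 6 and 2 are O(q ⊃ r) and O(~q ⊃ r); every ideal world satisfies q or ~q, so in either case r holds — hence O(r).
Premise 4 is O(n ⊃ ~r); contrapositively O(r ⊃ ~n). Since O(r) holds, K gives O(~n).
The contrapositive of premise 3 (O(s ⊃ n)) is O(~n ⊃ ~s), and O(~n) is already established, so O(~s).
Premise 5, O(~d ⊃ s), contraposes to O(~s ⊃ d); with O(~s) we get O(d).
The contrapositive of premise 10 (O(~g ⊃ ~d)) is O(d ⊃ g), and O(d) is already established, so O(g).
Premise 11 is O(g ⊃ j); since O(g), deontic closure gives O(j).
Premise 7, O(~h ⊃ ~j), contraposes to O(j ⊃ h); with O(j) we get O(h).
The contrapositive of premise 8 (O(p ⊃ ~h)) is O(h ⊃ ~p), and O(h) is already established, so O(~p).
Premises 1, 9, 12, 13 do not contribute to this derivation.
So O(~p) follows.

Yes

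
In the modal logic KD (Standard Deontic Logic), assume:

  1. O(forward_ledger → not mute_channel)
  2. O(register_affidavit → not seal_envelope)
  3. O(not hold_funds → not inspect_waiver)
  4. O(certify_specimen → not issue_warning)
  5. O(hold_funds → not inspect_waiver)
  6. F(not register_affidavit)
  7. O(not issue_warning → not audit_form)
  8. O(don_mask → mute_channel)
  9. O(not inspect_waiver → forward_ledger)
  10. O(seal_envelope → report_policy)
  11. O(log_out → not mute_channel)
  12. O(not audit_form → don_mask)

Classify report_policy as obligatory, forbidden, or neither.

Neither

Premise 10 is O(seal_envelope → report_policy), but O(seal_envelope) is not derivable from the premises, so it does not yield O(report_policy).
No premise or chain of K-axiom applications forces O(report_policy), and none forces O(not report_policy). So report_policy is neither obligatory nor forbidden under these norms.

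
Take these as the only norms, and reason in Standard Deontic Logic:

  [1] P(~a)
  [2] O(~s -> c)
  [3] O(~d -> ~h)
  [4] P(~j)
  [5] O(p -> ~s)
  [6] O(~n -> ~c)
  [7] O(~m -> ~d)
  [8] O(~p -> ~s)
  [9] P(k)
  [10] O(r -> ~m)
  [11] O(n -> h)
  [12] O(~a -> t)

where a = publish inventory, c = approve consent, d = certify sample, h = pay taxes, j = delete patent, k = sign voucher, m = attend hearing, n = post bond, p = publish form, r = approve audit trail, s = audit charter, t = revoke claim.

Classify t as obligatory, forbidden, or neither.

Neither

Premise 12 is O(~a -> t), but O(~a) is not derivable from the premises (the permission P(~a) asserts only ~O(a), not O(~a)), so it does not yield O(t).
No premise or chain of K-axiom applications forces O(t), and none forces O(~t). So t is neither obligatory nor forbidden under these norms.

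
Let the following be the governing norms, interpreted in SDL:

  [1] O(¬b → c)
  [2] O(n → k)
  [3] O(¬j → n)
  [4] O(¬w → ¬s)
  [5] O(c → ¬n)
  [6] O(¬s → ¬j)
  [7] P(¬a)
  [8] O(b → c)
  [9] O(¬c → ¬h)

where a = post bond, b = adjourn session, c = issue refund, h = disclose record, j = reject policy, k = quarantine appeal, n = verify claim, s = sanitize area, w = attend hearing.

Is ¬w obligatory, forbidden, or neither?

Forbidden

Premises 8 and 1 cover both cases: O(b → c) and O(¬b → c). Since b ∨ ¬b is a tautology, O(c) follows.
From O(c) and premise 5, O(c → ¬n), we obtain O(¬n).
Premise 3, O(¬j → n), contraposes to O(¬n → j); with O(¬n) we get O(j).
Premise 6 is O(¬s → ¬j); contrapositively O(j → s). Since O(j) holds, K gives O(s).
Premise 4, O(¬w → ¬s), contraposes to O(s → w); with O(s) we get O(w).
Premises 2, 7, 9 do not contribute to this derivation.
Thus O(w), which is F(¬w): ¬w is forbidden.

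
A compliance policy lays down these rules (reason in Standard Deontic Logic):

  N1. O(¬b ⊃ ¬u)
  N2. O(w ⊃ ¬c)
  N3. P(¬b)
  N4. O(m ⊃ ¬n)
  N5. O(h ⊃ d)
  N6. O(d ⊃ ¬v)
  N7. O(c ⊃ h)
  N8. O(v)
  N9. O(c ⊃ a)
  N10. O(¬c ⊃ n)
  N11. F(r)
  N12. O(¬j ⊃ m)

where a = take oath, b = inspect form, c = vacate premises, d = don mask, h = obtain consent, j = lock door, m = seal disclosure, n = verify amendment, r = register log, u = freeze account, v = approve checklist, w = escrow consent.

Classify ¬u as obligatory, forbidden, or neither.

Neither

Premise 1 is O(¬b ⊃ ¬u), but O(¬b) is not derivable from the premises (the permission P(¬b) asserts only ¬O(b), not O(¬b)), so it does not yield O(¬u).
No premise or chain of K-axiom applications forces O(¬u), and none forces O(u). So ¬u is neither obligatory nor forbidden under these norms.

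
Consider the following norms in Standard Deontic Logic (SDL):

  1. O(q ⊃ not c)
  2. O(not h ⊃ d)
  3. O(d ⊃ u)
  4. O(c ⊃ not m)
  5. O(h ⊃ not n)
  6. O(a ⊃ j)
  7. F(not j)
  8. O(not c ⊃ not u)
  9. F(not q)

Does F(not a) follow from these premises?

No

Premise 6 is O(a ⊃ j); even if O(j) held, inferring O(a) would be affirming the consequent — invalid.
No other premise forces O(a). An ideal world satisfying every premise can still have not a true, so F(not a) is not derivable.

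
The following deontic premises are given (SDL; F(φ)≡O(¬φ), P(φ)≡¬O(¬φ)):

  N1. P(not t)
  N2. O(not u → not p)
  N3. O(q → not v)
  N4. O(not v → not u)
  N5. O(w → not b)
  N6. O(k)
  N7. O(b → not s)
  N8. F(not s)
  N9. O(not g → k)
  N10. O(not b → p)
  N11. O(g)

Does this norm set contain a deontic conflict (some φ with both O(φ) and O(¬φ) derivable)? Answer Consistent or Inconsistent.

Premise 9 is O(not g → k); even if O(k) held, inferring O(not g) would be affirming the consequent — invalid.
So O(not g) is not derivable, and the apparent clash with O(g) does not arise.
A world satisfying every obligation exists (e.g. b=false, g=true, k=true, p=true, q=false, s=true, t=false, u=true, v=true, w=false); no atom is both obligatory and forbidden, so the set is consistent.

Consistent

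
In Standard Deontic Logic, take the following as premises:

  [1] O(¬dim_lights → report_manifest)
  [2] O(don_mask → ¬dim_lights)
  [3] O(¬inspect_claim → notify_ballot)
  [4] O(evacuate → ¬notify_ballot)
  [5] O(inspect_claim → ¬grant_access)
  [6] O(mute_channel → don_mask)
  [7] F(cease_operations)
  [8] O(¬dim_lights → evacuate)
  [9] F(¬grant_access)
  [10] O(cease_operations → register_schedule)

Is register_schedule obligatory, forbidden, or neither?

Neither

Premise 10 is O(cease_operations → register_schedule), but O(cease_operations) is not derivable from the premises, so it does not yield O(register_schedule).
No premise or chain of K-axiom applications forces O(register_schedule), and none forces O(¬register_schedule). So register_schedule is neither obligatory nor forbidden under these norms.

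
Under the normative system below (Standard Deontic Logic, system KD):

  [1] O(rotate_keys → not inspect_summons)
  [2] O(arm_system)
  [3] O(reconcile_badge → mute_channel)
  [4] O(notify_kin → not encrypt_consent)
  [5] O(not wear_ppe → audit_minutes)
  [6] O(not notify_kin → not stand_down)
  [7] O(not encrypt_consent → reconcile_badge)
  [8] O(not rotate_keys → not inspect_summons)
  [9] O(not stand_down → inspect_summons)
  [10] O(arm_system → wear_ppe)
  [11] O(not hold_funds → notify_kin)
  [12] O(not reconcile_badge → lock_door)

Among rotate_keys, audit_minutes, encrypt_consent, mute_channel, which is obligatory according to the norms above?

mute_channel

Premises 1 and 8 are O(rotate_keys → not inspect_summons) and O(not rotate_keys → not inspect_summons); every ideal world satisfies rotate_keys or not rotate_keys, so in either case not inspect_summons holds — hence O(not inspect_summons).
Premise 9, O(not stand_down → inspect_summons), contraposes to O(not inspect_summons → stand_down); with O(not inspect_summons) we get O(stand_down).
Premise 6, O(not notify_kin → not stand_down), contraposes to O(stand_down → notify_kin); with O(stand_down) we get O(notify_kin).
From O(notify_kin) and premise 4, O(notify_kin → not encrypt_consent), we obtain O(not encrypt_consent).
Premise 7 is O(not encrypt_consent → reconcile_badge); since O(not encrypt_consent), deontic closure gives O(reconcile_badge).
Premise 3 is O(reconcile_badge → mute_channel); since O(reconcile_badge), deontic closure gives O(mute_channel).
So O(mute_channel) holds — mute_channel is obligatory. None of the other listed options is made obligatory by any chain of premises.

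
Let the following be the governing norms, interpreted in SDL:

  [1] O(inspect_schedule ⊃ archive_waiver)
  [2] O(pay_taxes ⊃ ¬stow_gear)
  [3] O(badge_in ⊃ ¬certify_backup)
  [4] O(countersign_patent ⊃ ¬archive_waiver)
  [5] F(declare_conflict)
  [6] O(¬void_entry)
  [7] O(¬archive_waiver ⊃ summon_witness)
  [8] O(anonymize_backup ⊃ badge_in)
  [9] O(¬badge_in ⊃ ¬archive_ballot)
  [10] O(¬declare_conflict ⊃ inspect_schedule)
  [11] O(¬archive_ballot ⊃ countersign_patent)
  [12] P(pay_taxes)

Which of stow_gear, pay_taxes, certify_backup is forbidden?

certify_backup

Premise 5, F(declare_conflict), is equivalent to O(¬declare_conflict).
With premise 10, O(¬declare_conflict ⊃ inspect_schedule), the K-axiom yields O(inspect_schedule).
Applying K to premise 1 (O(inspect_schedule ⊃ archive_waiver)) and O(inspect_schedule) yields O(archive_waiver).
Premise 4 is O(countersign_patent ⊃ ¬archive_waiver); contrapositively O(archive_waiver ⊃ ¬countersign_patent). Since O(archive_waiver) holds, K gives O(¬countersign_patent).
Premise 11, O(¬archive_ballot ⊃ countersign_patent), contraposes to O(¬countersign_patent ⊃ archive_ballot); with O(¬countersign_patent) we get O(archive_ballot).
Premise 9, O(¬badge_in ⊃ ¬archive_ballot), contraposes to O(archive_ballot ⊃ badge_in); with O(archive_ballot) we get O(badge_in).
Applying K to premise 3 (O(badge_in ⊃ ¬certify_backup)) and O(badge_in) yields O(¬certify_backup).
So O(¬certify_backup) holds, i.e. certify_backup is forbidden. None of the other listed options is forbidden under the premises.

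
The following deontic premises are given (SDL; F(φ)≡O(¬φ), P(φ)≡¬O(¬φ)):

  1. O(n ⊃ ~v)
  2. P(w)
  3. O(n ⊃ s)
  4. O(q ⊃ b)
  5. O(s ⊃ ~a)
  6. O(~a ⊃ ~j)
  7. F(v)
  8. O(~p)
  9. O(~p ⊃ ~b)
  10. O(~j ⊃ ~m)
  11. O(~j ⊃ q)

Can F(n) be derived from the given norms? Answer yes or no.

From premise 8 we have O(~p).
With premise 9, O(~p ⊃ ~b), the K-axiom yields O(~b).
Premise 4 is O(q ⊃ b); contrapositively O(~b ⊃ ~q). Since O(~b) holds, K gives O(~q).
The contrapositive of premise 11 (O(~j ⊃ q)) is O(~q ⊃ j), and O(~q) is already established, so O(j).
Premise 6, O(~a ⊃ ~j), contraposes to O(j ⊃ a); with O(j) we get O(a).
Premise 5 is O(s ⊃ ~a); contrapositively O(a ⊃ ~s). Since O(a) holds, K gives O(~s).
Premise 3 is O(n ⊃ s); contrapositively O(~s ⊃ ~n). Since O(~s) holds, K gives O(~n).
Premises 1, 2, 7, 10 do not contribute to this derivation.
So O(~n) holds, i.e. F(n). The claim follows.

Yes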